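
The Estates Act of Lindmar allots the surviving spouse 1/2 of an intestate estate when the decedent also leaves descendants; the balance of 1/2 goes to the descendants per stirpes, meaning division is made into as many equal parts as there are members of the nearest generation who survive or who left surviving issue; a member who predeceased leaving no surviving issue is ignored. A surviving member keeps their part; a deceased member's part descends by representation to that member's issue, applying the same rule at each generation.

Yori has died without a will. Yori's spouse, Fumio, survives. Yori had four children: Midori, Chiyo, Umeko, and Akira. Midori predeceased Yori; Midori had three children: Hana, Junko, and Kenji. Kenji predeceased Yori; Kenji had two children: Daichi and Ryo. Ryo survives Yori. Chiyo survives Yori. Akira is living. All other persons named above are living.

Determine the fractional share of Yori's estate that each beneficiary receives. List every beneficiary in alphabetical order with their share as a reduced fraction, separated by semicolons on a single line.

Fumio, as surviving spouse, takes 1/2.
The remaining 1/2 passes to Yori's descendants per stirpes.
The 1/2 is divided into 4 equal shares of 1/8 among Midori, Chiyo, Umeko, Akira.
Midori predeceased; the 1/8 allotted to Midori's branch passes to Midori's issue by representation.
The 1/8 is divided into 3 equal shares of 1/24 among Hana, Junko, Kenji.
Hana is living and takes 1/24.
Junko is living and takes 1/24.
Kenji predeceased; the 1/24 allotted to Kenji's branch passes to Kenji's issue by representation.
The 1/24 is divided into 2 equal shares of 1/48 among Daichi, Ryo.
Daichi is living and takes 1/48.
Ryo is living and takes 1/48.
Chiyo is living and takes 1/8.
Umeko is living and takes 1/8.
Akira is living and takes 1/8.

Akira 1/8; Chiyo 1/8; Daichi 1/48; Fumio 1/2; Hana 1/24; Junko 1/24; Ryo 1/48; Umeko 1/8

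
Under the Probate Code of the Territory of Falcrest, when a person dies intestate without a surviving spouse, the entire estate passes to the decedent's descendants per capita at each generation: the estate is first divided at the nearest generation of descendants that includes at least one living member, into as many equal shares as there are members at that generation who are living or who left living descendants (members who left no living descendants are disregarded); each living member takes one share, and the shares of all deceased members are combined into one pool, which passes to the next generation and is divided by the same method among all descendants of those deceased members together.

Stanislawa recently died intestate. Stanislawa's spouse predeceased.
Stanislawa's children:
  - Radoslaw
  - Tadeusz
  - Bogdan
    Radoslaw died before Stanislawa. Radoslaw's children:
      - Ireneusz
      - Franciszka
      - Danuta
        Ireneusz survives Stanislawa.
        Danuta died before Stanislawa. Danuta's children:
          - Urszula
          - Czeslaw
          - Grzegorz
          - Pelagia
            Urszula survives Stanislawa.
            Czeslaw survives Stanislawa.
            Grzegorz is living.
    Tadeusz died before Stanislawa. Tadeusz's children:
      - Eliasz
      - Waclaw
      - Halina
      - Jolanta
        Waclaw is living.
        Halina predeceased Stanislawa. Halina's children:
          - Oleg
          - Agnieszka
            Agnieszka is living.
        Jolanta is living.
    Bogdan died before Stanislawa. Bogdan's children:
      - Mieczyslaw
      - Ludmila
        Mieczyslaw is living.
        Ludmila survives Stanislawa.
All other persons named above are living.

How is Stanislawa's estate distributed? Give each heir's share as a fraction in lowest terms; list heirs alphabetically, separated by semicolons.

There is no surviving spouse, so the entire estate passes to Stanislawa's descendants per capita at each generation.
No one at generation 1 (Radoslaw, Tadeusz, Bogdan) is living; moving to the next generation.
At generation 2 (Ireneusz, Franciszka, Danuta, Eliasz, Waclaw, Halina, Jolanta, Mieczyslaw, Ludmila) there are 9 shares of (1)/9 = 1/9 each.
Living: Ireneusz, Franciszka, Eliasz, Waclaw, Jolanta, Mieczyslaw, and Ludmila — each takes 1/9.
Deceased: Danuta and Halina. Their combined 2/9 is pooled and carried to generation 3.
At generation 3 (Urszula, Czeslaw, Grzegorz, Pelagia, Oleg, Agnieszka) there are 6 shares of (2/9)/6 = 1/27 each.
Living: Urszula, Czeslaw, Grzegorz, Pelagia, Oleg, and Agnieszka — each takes 1/27.

Agnieszka 1/27; Czeslaw 1/27; Eliasz 1/9; Franciszka 1/9; Grzegorz 1/27; Ireneusz 1/9; Jolanta 1/9; Ludmila 1/9; Mieczyslaw 1/9; Oleg 1/27; Pelagia 1/27; Urszula 1/27; Waclaw 1/9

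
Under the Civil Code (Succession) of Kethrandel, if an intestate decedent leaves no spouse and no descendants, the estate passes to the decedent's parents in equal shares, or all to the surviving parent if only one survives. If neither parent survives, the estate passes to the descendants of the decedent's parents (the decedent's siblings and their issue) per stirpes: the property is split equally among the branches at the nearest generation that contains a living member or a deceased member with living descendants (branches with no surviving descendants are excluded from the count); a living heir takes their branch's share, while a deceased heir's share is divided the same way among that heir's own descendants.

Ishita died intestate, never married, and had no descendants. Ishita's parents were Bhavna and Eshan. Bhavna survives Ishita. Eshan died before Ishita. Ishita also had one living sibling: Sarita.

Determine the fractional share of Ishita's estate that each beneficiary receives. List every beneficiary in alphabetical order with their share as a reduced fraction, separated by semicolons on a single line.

Only one parent, Bhavna, survives, so Bhavna takes the entire estate. The siblings take nothing because a surviving parent has priority.

Bhavna 1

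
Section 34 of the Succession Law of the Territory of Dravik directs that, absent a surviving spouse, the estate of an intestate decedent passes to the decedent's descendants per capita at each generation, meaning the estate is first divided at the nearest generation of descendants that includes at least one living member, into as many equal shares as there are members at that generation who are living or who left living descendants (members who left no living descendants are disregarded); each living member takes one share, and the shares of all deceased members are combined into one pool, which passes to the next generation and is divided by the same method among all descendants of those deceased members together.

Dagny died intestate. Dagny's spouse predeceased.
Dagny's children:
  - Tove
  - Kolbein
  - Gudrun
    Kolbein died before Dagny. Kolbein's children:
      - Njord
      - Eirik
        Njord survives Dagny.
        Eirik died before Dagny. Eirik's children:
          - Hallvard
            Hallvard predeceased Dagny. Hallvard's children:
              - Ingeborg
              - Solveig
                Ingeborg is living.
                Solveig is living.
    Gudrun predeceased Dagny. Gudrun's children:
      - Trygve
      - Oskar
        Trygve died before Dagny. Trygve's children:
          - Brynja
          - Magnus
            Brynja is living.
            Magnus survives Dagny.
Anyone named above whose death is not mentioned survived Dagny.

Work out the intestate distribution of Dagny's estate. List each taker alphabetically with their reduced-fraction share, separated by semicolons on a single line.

There is no surviving spouse, so the entire estate passes to Dagny's descendants per capita at each generation.
At generation 1 (Tove, Kolbein, Gudrun) there are 3 shares of (1)/3 = 1/3 each.
Living: Tove — each takes 1/3.
Deceased: Kolbein and Gudrun. Their combined 2/3 is pooled and carried to generation 2.
At generation 2 (Njord, Eirik, Trygve, Oskar) there are 4 shares of (2/3)/4 = 1/6 each.
Living: Njord and Oskar — each takes 1/6.
Deceased: Eirik and Trygve. Their combined 1/3 is pooled and carried to generation 3.
At generation 3 (Hallvard, Brynja, Magnus) there are 3 shares of (1/3)/3 = 1/9 each.
Living: Brynja and Magnus — each takes 1/9.
Deceased: Hallvard. That 1/9 share is carried to generation 4.
At generation 4 (Ingeborg, Solveig) there are 2 shares of (1/9)/2 = 1/18 each.
Living: Ingeborg and Solveig — each takes 1/18.

Brynja 1/9; Ingeborg 1/18; Magnus 1/9; Njord 1/6; Oskar 1/6; Solveig 1/18; Tove 1/3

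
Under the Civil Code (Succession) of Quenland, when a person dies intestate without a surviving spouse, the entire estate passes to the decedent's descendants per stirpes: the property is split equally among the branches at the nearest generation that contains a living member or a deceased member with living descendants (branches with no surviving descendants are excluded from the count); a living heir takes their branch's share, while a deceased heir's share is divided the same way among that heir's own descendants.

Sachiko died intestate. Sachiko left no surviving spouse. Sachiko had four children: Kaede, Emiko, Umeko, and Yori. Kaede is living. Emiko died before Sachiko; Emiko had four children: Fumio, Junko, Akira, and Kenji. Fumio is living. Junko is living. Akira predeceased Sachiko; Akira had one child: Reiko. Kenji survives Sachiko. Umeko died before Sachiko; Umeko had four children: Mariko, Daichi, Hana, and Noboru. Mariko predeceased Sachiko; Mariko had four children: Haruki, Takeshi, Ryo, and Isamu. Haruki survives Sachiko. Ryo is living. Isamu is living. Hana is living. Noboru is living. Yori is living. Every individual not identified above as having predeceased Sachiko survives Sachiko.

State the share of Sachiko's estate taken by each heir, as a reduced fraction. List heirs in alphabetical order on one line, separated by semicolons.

There is no surviving spouse, so the entire estate passes to Sachiko's descendants per stirpes.
The estate is divided into 4 equal shares of 1/4 among Kaede, Emiko, Umeko, Yori.
Kaede is living and takes 1/4.
Emiko predeceased; the 1/4 allotted to Emiko's branch passes to Emiko's issue by representation.
The 1/4 is divided into 4 equal shares of 1/16 among Fumio, Junko, Akira, Kenji.
Fumio is living and takes 1/16.
Junko is living and takes 1/16.
Akira predeceased; the 1/16 allotted to Akira's branch passes to Akira's issue by representation.
Reiko is the sole taker at this level and receives the full 1/16.
Kenji is living and takes 1/16.
Umeko predeceased; the 1/4 allotted to Umeko's branch passes to Umeko's issue by representation.
The 1/4 is divided into 4 equal shares of 1/16 among Mariko, Daichi, Hana, Noboru.
Mariko predeceased; the 1/16 allotted to Mariko's branch passes to Mariko's issue by representation.
The 1/16 is divided into 4 equal shares of 1/64 among Haruki, Takeshi, Ryo, Isamu.
Haruki is living and takes 1/64.
Takeshi is living and takes 1/64.
Ryo is living and takes 1/64.
Isamu is living and takes 1/64.
Daichi is living and takes 1/16.
Hana is living and takes 1/16.
Noboru is living and takes 1/16.
Yori is living and takes 1/4.

Daichi 1/16; Fumio 1/16; Hana 1/16; Haruki 1/64; Isamu 1/64; Junko 1/16; Kaede 1/4; Kenji 1/16; Noboru 1/16; Reiko 1/16; Ryo 1/64; Takeshi 1/64; Yori 1/4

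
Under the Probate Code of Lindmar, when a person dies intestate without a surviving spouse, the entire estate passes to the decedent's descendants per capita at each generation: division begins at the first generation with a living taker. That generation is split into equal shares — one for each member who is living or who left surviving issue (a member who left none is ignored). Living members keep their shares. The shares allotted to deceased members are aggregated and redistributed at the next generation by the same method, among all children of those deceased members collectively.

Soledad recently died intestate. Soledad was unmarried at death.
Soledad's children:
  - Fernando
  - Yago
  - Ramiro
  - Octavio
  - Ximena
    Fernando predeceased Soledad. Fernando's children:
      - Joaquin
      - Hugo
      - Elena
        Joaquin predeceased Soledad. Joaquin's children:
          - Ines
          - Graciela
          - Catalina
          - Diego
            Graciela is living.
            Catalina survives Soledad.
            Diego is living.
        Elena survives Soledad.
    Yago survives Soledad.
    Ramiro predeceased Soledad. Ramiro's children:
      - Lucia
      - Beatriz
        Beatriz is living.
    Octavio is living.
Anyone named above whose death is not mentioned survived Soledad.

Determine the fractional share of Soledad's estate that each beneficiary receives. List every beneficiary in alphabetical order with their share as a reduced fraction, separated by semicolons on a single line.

There is no surviving spouse, so the entire estate passes to Soledad's descendants per capita at each generation.
At generation 1 (Fernando, Yago, Ramiro, Octavio, Ximena) there are 5 shares of (1)/5 = 1/5 each.
Living: Yago, Octavio, and Ximena — each takes 1/5.
Deceased: Fernando and Ramiro. Their combined 2/5 is pooled and carried to generation 2.
At generation 2 (Joaquin, Hugo, Elena, Lucia, Beatriz) there are 5 shares of (2/5)/5 = 2/25 each.
Living: Hugo, Elena, Lucia, and Beatriz — each takes 2/25.
Deceased: Joaquin. That 2/25 share is carried to generation 3.
At generation 3 (Ines, Graciela, Catalina, Diego) there are 4 shares of (2/25)/4 = 1/50 each.
Living: Ines, Graciela, Catalina, and Diego — each takes 1/50.

Beatriz 2/25; Catalina 1/50; Diego 1/50; Elena 2/25; Graciela 1/50; Hugo 2/25; Ines 1/50; Lucia 2/25; Octavio 1/5; Ximena 1/5; Yago 1/5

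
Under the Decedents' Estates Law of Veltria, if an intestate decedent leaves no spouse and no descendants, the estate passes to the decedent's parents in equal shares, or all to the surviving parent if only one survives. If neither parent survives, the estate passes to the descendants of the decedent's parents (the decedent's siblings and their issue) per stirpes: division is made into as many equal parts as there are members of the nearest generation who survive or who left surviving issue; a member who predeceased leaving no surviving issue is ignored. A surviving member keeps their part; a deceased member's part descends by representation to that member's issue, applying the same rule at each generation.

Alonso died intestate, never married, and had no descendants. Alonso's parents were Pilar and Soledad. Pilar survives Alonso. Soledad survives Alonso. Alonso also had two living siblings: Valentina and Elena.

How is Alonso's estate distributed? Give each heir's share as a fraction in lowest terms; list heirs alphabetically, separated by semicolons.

Both parents survive, so Pilar and Soledad each take 1/2. The siblings take nothing because a surviving parent has priority.

Pilar 1/2; Soledad 1/2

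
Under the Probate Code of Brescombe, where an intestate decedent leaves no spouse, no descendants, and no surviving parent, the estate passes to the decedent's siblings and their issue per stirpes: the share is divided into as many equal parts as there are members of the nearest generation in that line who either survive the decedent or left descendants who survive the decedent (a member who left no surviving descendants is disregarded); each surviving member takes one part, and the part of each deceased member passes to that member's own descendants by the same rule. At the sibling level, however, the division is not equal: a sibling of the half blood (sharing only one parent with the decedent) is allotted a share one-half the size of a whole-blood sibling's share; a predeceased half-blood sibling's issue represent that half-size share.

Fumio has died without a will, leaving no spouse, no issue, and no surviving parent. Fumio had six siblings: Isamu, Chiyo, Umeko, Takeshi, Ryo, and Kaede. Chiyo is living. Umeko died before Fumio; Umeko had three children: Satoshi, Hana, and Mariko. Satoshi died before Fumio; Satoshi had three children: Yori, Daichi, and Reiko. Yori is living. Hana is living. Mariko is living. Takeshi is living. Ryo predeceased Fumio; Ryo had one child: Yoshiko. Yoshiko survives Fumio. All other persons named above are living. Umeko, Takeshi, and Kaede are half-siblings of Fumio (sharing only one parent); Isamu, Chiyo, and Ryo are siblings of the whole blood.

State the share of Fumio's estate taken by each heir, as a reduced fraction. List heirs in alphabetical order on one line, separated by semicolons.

No spouse, descendants, or parent survives, so the estate passes to Fumio's siblings per stirpes.
Half-blood siblings count for one-half the weight of whole-blood siblings at the initial division.
Dividing 1 in proportion to weights (total weight 9/2): Isamu (weight 1) → 2/9; Chiyo (weight 1) → 2/9; Umeko (weight 1/2) → 1/9; Takeshi (weight 1/2) → 1/9; Ryo (weight 1) → 2/9; Kaede (weight 1/2) → 1/9.
Isamu is living and takes 2/9.
Chiyo is living and takes 2/9.
Umeko predeceased; the 1/9 allotted to Umeko's branch passes to Umeko's issue by representation.
The 1/9 is divided into 3 equal shares of 1/27 among Satoshi, Hana, Mariko.
Satoshi predeceased; the 1/27 allotted to Satoshi's branch passes to Satoshi's issue by representation.
The 1/27 is divided into 3 equal shares of 1/81 among Yori, Daichi, Reiko.
Yori is living and takes 1/81.
Daichi is living and takes 1/81.
Reiko is living and takes 1/81.
Hana is living and takes 1/27.
Mariko is living and takes 1/27.
Takeshi is living and takes 1/9.
Ryo predeceased; the 2/9 allotted to Ryo's branch passes to Ryo's issue by representation.
Yoshiko is the sole taker at this level and receives the full 2/9.
Kaede is living and takes 1/9.

Chiyo 2/9; Daichi 1/81; Hana 1/27; Isamu 2/9; Kaede 1/9; Mariko 1/27; Reiko 1/81; Takeshi 1/9; Yori 1/81; Yoshiko 2/9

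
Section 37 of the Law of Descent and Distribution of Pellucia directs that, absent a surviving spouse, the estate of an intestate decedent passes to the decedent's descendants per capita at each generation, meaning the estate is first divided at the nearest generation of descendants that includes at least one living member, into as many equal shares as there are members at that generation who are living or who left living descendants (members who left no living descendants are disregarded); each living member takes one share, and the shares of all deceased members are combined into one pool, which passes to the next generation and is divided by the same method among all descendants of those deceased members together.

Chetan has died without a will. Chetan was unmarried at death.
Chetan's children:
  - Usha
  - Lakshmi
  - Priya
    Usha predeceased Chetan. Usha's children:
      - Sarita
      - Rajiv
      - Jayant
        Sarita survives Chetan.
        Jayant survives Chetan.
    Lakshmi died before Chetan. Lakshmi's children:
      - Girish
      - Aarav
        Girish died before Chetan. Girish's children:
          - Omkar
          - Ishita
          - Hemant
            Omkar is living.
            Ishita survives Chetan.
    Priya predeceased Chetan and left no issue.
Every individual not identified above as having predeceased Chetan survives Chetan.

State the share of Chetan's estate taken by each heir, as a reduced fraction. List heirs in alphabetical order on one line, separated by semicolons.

There is no surviving spouse, so the entire estate passes to Chetan's descendants per capita at each generation.
No one at generation 1 (Usha, Lakshmi) is living; moving to the next generation.
At generation 2 (Sarita, Rajiv, Jayant, Girish, Aarav) there are 5 shares of (1)/5 = 1/5 each.
Living: Sarita, Rajiv, Jayant, and Aarav — each takes 1/5.
Deceased: Girish. That 1/5 share is carried to generation 3.
At generation 3 (Omkar, Ishita, Hemant) there are 3 shares of (1/5)/3 = 1/15 each.
Living: Omkar, Ishita, and Hemant — each takes 1/15.

Aarav 1/5; Hemant 1/15; Ishita 1/15; Jayant 1/5; Omkar 1/15; Rajiv 1/5; Sarita 1/5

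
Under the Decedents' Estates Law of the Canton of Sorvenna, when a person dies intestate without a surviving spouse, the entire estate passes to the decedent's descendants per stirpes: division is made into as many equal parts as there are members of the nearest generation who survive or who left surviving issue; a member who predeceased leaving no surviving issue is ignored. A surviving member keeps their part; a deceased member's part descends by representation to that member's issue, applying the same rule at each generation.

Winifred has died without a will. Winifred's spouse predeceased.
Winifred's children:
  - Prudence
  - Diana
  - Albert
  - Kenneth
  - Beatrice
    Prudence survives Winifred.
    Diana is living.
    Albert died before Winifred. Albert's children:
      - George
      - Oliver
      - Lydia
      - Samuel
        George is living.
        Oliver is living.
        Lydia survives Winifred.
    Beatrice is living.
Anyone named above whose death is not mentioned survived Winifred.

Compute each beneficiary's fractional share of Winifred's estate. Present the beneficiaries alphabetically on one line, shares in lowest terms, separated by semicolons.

Beatrice 1/5; Diana 1/5; George 1/20; Kenneth 1/5; Lydia 1/20; Oliver 1/20; Prudence 1/5; Samuel 1/20

There is no surviving spouse, so the entire estate passes to Winifred's descendants per stirpes.
The estate is divided into 5 equal shares of 1/5 among Prudence, Diana, Albert, Kenneth, Beatrice.
Prudence is living and takes 1/5.
Diana is living and takes 1/5.
Albert predeceased; the 1/5 allotted to Albert's branch passes to Albert's issue by representation.
The 1/5 is divided into 4 equal shares of 1/20 among George, Oliver, Lydia, Samuel.
George is living and takes 1/20.
Oliver is living and takes 1/20.
Lydia is living and takes 1/20.
Samuel is living and takes 1/20.
Kenneth is living and takes 1/5.
Beatrice is living and takes 1/5.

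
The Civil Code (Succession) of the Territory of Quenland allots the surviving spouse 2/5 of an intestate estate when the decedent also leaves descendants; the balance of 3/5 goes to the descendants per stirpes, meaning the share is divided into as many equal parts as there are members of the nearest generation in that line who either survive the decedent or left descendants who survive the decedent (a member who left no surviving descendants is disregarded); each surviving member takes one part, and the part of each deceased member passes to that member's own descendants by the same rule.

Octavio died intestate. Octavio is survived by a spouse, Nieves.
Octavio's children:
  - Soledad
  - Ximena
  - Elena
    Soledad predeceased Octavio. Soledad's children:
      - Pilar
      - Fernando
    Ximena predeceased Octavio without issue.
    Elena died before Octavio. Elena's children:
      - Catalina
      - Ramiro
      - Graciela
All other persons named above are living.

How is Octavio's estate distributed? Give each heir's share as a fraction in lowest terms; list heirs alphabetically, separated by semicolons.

Nieves, as surviving spouse, takes 2/5.
The remaining 3/5 passes to Octavio's descendants per stirpes.
Ximena left no surviving issue, so that branch lapses and is disregarded.
The 3/5 is divided into 2 equal shares of 3/10 among Soledad, Elena.
Soledad predeceased; the 3/10 allotted to Soledad's branch passes to Soledad's issue by representation.
The 3/10 is divided into 2 equal shares of 3/20 among Pilar, Fernando.
Pilar is living and takes 3/20.
Fernando is living and takes 3/20.
Elena predeceased; the 3/10 allotted to Elena's branch passes to Elena's issue by representation.
The 3/10 is divided into 3 equal shares of 1/10 among Catalina, Ramiro, Graciela.
Catalina is living and takes 1/10.
Ramiro is living and takes 1/10.
Graciela is living and takes 1/10.

Catalina 1/10; Fernando 3/20; Graciela 1/10; Nieves 2/5; Pilar 3/20; Ramiro 1/10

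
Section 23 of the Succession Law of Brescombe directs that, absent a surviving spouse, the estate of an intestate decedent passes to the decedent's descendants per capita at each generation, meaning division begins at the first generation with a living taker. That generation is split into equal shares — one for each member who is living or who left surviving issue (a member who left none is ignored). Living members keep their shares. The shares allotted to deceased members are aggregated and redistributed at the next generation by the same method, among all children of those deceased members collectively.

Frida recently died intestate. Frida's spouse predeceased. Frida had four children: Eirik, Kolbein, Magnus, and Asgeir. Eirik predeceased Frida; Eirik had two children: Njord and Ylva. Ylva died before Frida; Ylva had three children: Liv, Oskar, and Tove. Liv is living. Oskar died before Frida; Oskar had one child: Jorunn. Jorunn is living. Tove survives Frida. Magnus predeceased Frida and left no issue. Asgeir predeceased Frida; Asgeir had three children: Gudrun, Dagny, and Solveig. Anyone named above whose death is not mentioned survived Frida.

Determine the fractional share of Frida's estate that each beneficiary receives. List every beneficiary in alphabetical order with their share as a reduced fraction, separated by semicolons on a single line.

Dagny 2/15; Gudrun 2/15; Jorunn 2/45; Kolbein 1/3; Liv 2/45; Njord 2/15; Solveig 2/15; Tove 2/45

There is no surviving spouse, so the entire estate passes to Frida's descendants per capita at each generation.
At generation 1 (Eirik, Kolbein, Asgeir) there are 3 shares of (1)/3 = 1/3 each.
Living: Kolbein — each takes 1/3.
Deceased: Eirik and Asgeir. Their combined 2/3 is pooled and carried to generation 2.
At generation 2 (Njord, Ylva, Gudrun, Dagny, Solveig) there are 5 shares of (2/3)/5 = 2/15 each.
Living: Njord, Gudrun, Dagny, and Solveig — each takes 2/15.
Deceased: Ylva. That 2/15 share is carried to generation 3.
At generation 3 (Liv, Oskar, Tove) there are 3 shares of (2/15)/3 = 2/45 each.
Living: Liv and Tove — each takes 2/45.
Deceased: Oskar. That 2/45 share is carried to generation 4.
At generation 4 (Jorunn) there are 1 shares of (2/45)/1 = 2/45 each.
Living: Jorunn — each takes 2/45.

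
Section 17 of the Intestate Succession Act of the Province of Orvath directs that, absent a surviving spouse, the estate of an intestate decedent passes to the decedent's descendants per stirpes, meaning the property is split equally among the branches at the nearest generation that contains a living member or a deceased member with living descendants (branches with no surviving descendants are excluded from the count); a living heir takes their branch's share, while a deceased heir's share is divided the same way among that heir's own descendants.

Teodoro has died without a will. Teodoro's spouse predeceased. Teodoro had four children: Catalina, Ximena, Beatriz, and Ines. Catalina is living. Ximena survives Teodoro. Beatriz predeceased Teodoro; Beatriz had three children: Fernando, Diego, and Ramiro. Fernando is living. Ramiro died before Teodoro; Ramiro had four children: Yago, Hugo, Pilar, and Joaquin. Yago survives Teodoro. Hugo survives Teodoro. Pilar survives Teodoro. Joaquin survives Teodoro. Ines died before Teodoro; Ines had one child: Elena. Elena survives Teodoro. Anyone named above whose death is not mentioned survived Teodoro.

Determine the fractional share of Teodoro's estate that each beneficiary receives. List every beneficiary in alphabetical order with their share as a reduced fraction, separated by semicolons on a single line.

There is no surviving spouse, so the entire estate passes to Teodoro's descendants per stirpes.
The estate is divided into 4 equal shares of 1/4 among Catalina, Ximena, Beatriz, Ines.
Catalina is living and takes 1/4.
Ximena is living and takes 1/4.
Beatriz predeceased; the 1/4 allotted to Beatriz's branch passes to Beatriz's issue by representation.
The 1/4 is divided into 3 equal shares of 1/12 among Fernando, Diego, Ramiro.
Fernando is living and takes 1/12.
Diego is living and takes 1/12.
Ramiro predeceased; the 1/12 allotted to Ramiro's branch passes to Ramiro's issue by representation.
The 1/12 is divided into 4 equal shares of 1/48 among Yago, Hugo, Pilar, Joaquin.
Yago is living and takes 1/48.
Hugo is living and takes 1/48.
Pilar is living and takes 1/48.
Joaquin is living and takes 1/48.
Ines predeceased; the 1/4 allotted to Ines's branch passes to Ines's issue by representation.
Elena is the sole taker at this level and receives the full 1/4.

Catalina 1/4; Diego 1/12; Elena 1/4; Fernando 1/12; Hugo 1/48; Joaquin 1/48; Pilar 1/48; Ximena 1/4; Yago 1/48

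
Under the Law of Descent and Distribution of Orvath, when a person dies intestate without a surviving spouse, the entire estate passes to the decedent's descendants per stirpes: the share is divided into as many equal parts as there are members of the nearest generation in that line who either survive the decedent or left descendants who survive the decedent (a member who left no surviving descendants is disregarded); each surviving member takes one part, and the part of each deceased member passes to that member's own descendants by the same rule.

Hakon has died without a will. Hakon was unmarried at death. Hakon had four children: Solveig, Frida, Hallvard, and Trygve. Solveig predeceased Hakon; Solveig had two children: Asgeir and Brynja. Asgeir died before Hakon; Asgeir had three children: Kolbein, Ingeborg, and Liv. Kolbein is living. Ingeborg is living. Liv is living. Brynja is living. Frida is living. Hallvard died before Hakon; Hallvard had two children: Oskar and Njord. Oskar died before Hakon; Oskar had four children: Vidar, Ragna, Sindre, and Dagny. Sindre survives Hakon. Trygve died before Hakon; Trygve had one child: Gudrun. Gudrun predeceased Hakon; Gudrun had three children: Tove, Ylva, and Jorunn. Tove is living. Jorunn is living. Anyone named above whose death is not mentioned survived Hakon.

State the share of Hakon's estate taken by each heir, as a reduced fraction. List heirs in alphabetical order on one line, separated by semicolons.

Brynja 1/8; Dagny 1/32; Frida 1/4; Ingeborg 1/24; Jorunn 1/12; Kolbein 1/24; Liv 1/24; Njord 1/8; Ragna 1/32; Sindre 1/32; Tove 1/12; Vidar 1/32; Ylva 1/12

There is no surviving spouse, so the entire estate passes to Hakon's descendants per stirpes.
The estate is divided into 4 equal shares of 1/4 among Solveig, Frida, Hallvard, Trygve.
Solveig predeceased; the 1/4 allotted to Solveig's branch passes to Solveig's issue by representation.
The 1/4 is divided into 2 equal shares of 1/8 among Asgeir, Brynja.
Asgeir predeceased; the 1/8 allotted to Asgeir's branch passes to Asgeir's issue by representation.
The 1/8 is divided into 3 equal shares of 1/24 among Kolbein, Ingeborg, Liv.
Kolbein is living and takes 1/24.
Ingeborg is living and takes 1/24.
Liv is living and takes 1/24.
Brynja is living and takes 1/8.
Frida is living and takes 1/4.
Hallvard predeceased; the 1/4 allotted to Hallvard's branch passes to Hallvard's issue by representation.
The 1/4 is divided into 2 equal shares of 1/8 among Oskar, Njord.
Oskar predeceased; the 1/8 allotted to Oskar's branch passes to Oskar's issue by representation.
The 1/8 is divided into 4 equal shares of 1/32 among Vidar, Ragna, Sindre, Dagny.
Vidar is living and takes 1/32.
Ragna is living and takes 1/32.
Sindre is living and takes 1/32.
Dagny is living and takes 1/32.
Njord is living and takes 1/8.
Trygve predeceased; the 1/4 allotted to Trygve's branch passes to Trygve's issue by representation.
Gudrun's line is the sole branch at this level, so the full 1/4 passes to Gudrun's issue by representation.
The 1/4 is divided into 3 equal shares of 1/12 among Tove, Ylva, Jorunn.
Tove is living and takes 1/12.
Ylva is living and takes 1/12.
Jorunn is living and takes 1/12.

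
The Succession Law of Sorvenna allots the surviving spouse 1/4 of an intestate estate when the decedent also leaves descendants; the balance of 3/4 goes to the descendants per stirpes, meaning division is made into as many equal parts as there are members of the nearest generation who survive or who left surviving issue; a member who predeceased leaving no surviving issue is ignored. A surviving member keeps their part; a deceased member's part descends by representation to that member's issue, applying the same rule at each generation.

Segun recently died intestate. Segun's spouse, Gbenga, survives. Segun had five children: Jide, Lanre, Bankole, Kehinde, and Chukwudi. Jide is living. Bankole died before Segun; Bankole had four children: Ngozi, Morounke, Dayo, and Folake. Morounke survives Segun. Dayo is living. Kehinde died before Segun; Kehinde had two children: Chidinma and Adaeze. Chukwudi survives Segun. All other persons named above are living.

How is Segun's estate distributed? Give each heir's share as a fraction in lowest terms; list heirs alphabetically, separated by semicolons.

Gbenga, as surviving spouse, takes 1/4.
The remaining 3/4 passes to Segun's descendants per stirpes.
The 3/4 is divided into 5 equal shares of 3/20 among Jide, Lanre, Bankole, Kehinde, Chukwudi.
Jide is living and takes 3/20.
Lanre is living and takes 3/20.
Bankole predeceased; the 3/20 allotted to Bankole's branch passes to Bankole's issue by representation.
The 3/20 is divided into 4 equal shares of 3/80 among Ngozi, Morounke, Dayo, Folake.
Ngozi is living and takes 3/80.
Morounke is living and takes 3/80.
Dayo is living and takes 3/80.
Folake is living and takes 3/80.
Kehinde predeceased; the 3/20 allotted to Kehinde's branch passes to Kehinde's issue by representation.
The 3/20 is divided into 2 equal shares of 3/40 among Chidinma, Adaeze.
Chidinma is living and takes 3/40.
Adaeze is living and takes 3/40.
Chukwudi is living and takes 3/20.

Adaeze 3/40; Chidinma 3/40; Chukwudi 3/20; Dayo 3/80; Folake 3/80; Gbenga 1/4; Jide 3/20; Lanre 3/20; Morounke 3/80; Ngozi 3/80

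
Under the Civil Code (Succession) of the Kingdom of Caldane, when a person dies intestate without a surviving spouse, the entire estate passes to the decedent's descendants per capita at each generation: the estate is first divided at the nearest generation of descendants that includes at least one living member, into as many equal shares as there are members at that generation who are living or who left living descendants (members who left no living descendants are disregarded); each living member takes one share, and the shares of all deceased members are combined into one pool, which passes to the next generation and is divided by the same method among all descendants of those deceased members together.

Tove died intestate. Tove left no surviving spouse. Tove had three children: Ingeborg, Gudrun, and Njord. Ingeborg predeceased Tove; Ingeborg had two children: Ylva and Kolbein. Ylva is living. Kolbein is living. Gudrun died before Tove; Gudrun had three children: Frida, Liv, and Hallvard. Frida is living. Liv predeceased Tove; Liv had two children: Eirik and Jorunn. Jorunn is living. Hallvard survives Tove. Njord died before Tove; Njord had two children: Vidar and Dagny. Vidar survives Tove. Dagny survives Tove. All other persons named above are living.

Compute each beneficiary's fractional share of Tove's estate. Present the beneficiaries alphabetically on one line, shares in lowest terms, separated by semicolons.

Dagny 1/7; Eirik 1/14; Frida 1/7; Hallvard 1/7; Jorunn 1/14; Kolbein 1/7; Vidar 1/7; Ylva 1/7

There is no surviving spouse, so the entire estate passes to Tove's descendants per capita at each generation.
No one at generation 1 (Ingeborg, Gudrun, Njord) is living; moving to the next generation.
At generation 2 (Ylva, Kolbein, Frida, Liv, Hallvard, Vidar, Dagny) there are 7 shares of (1)/7 = 1/7 each.
Living: Ylva, Kolbein, Frida, Hallvard, Vidar, and Dagny — each takes 1/7.
Deceased: Liv. That 1/7 share is carried to generation 3.
At generation 3 (Eirik, Jorunn) there are 2 shares of (1/7)/2 = 1/14 each.
Living: Eirik and Jorunn — each takes 1/14.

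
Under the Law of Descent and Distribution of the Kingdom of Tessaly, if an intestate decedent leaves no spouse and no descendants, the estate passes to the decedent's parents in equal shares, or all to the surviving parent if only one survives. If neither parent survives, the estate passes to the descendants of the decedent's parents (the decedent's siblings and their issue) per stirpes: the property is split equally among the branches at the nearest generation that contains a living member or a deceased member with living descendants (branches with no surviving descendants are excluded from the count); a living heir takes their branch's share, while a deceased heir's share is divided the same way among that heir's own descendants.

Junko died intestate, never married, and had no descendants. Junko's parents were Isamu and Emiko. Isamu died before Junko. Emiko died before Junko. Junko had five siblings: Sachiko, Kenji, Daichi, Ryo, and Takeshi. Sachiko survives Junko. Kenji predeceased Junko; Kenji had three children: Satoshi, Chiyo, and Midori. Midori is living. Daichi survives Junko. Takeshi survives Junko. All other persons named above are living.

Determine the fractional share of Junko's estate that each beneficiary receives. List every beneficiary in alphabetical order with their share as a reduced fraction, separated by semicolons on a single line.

Neither parent survives and there are no descendants, so the estate passes to Junko's siblings and their issue per stirpes.
The estate is divided into 5 equal shares of 1/5 among Sachiko, Kenji, Daichi, Ryo, Takeshi.
Sachiko is living and takes 1/5.
Kenji predeceased; the 1/5 allotted to Kenji's branch passes to Kenji's issue by representation.
The 1/5 is divided into 3 equal shares of 1/15 among Satoshi, Chiyo, Midori.
Satoshi is living and takes 1/15.
Chiyo is living and takes 1/15.
Midori is living and takes 1/15.
Daichi is living and takes 1/5.
Ryo is living and takes 1/5.
Takeshi is living and takes 1/5.

Chiyo 1/15; Daichi 1/5; Midori 1/15; Ryo 1/5; Sachiko 1/5; Satoshi 1/15; Takeshi 1/5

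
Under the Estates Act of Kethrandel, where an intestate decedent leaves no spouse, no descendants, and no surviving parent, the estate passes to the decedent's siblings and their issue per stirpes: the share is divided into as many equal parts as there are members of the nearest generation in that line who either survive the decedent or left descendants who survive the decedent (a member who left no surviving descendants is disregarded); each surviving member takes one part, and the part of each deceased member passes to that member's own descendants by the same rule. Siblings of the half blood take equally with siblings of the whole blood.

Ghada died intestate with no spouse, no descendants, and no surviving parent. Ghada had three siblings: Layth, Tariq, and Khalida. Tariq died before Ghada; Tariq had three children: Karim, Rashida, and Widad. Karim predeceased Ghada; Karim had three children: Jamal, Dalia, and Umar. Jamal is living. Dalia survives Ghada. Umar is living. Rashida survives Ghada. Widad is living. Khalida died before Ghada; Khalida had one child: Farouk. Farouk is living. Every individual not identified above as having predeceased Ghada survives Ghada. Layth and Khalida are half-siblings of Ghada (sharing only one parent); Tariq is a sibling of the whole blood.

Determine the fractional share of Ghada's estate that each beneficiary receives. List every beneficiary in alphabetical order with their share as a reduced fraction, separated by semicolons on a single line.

No spouse, descendants, or parent survives, so the estate passes to Ghada's siblings per stirpes.
Half-blood and whole-blood siblings take equally under the stated rule.
The estate is divided into 3 equal shares of 1/3 among Layth, Tariq, Khalida.
Layth is living and takes 1/3.
Tariq predeceased; the 1/3 allotted to Tariq's branch passes to Tariq's issue by representation.
The 1/3 is divided into 3 equal shares of 1/9 among Karim, Rashida, Widad.
Karim predeceased; the 1/9 allotted to Karim's branch passes to Karim's issue by representation.
The 1/9 is divided into 3 equal shares of 1/27 among Jamal, Dalia, Umar.
Jamal is living and takes 1/27.
Dalia is living and takes 1/27.
Umar is living and takes 1/27.
Rashida is living and takes 1/9.
Widad is living and takes 1/9.
Khalida predeceased; the 1/3 allotted to Khalida's branch passes to Khalida's issue by representation.
Farouk is the sole taker at this level and receives the full 1/3.

Dalia 1/27; Farouk 1/3; Jamal 1/27; Layth 1/3; Rashida 1/9; Umar 1/27; Widad 1/9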